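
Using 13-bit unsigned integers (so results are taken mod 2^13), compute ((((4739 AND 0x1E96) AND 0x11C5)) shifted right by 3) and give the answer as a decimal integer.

528

4739 = 1001010000011
0x1E96 = 1111010010110
→ AND → 1001010000010 = 4738
0x11C5 = 1000111000101
→ AND → 1000010000000 = 4224
→ shifted right by 3 → 0001000010000 = 528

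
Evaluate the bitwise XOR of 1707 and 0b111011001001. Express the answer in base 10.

1707 = 011010101011
b = 111011001001
XOR → 100001100010 = 2146

2146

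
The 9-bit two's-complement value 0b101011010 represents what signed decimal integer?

-166

pattern = 101011010 (MSB is 1 ⇒ negative)
Invert: 010100101, add 1 → 010100110 = 166, so the value is -166.
(Equivalently: 346 - 2^9 = 346 - 512 = -166.)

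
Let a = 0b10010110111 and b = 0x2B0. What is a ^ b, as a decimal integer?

a = 10010110111
0x2B0 = 01010110000
XOR → 11000000111 = 1543

1543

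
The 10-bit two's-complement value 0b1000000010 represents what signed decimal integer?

pattern = 1000000010 (MSB is 1 ⇒ negative)
Invert: 0111111101, add 1 → 0111111110 = 510, so the value is -510.
(Equivalently: 514 - 2^10 = 514 - 1024 = -510.)

-510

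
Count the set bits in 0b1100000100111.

6

n = 1100000100111
Count the 1s: 1 + 1 + 1 + 1 + 1 + 1 = 6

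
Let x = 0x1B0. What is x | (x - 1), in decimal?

x = 110110000 = 432
x - 1 = 110101111
OR    = 110111111 = 447
(x | (x - 1) sets all bits below the lowest set bit.)

447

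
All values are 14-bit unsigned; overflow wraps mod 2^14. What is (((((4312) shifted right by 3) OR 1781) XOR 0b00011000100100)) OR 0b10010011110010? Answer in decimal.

4312 = 01000011011000
→ shifted right by 3 → 00001000011011 = 539
1781 = 00011011110101
→ OR → 00011011111111 = 1791
0b00011000100100 = 00011000100100
→ XOR → 00000011011011 = 219
0b10010011110010 = 10010011110010
→ OR → 10010011111011 = 9467

9467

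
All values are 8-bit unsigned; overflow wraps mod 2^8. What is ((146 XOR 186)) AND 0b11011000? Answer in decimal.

146 = 10010010
186 = 10111010
→ XOR → 00101000 = 40
0b11011000 = 11011000
→ AND → 00001000 = 8

8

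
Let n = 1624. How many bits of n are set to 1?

1624 = 11001011000
Count the 1s: 1 + 1 + 1 + 1 + 1 = 5

5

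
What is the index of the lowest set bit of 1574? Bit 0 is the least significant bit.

1

1574 = 11000100110
Trailing zeros: 1, so the lowest set bit is bit 1 (value 2).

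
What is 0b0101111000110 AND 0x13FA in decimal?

a = 0101111000110
0x13FA = 1001111111010
AND → 0001111000010 = 962

962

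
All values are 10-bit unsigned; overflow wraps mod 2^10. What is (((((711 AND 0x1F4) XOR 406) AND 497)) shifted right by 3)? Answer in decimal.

42

711 = 1011000111
0x1F4 = 0111110100
→ AND → 0011000100 = 196
406 = 0110010110
→ XOR → 0101010010 = 338
497 = 0111110001
→ AND → 0101010000 = 336
→ shifted right by 3 → 0000101010 = 42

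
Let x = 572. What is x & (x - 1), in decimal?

x = 1000111100 = 572
x - 1 = 1000111011
AND   = 1000111000 = 568
(x & (x - 1) clears the lowest set bit of x.)

568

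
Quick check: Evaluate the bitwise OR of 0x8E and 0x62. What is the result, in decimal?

0x8E = 10001110
0x62 = 01100010
 OR → 11101110 = 238

238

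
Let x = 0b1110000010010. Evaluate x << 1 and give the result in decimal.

x = 01110000010010
shift left by 1 → 11100000100100 = 14372
(equivalently, 7186 × 2^1 = 7186 × 2)

14372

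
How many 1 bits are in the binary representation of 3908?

6

3908 = 111101000100
Count the 1s: 1 + 1 + 1 + 1 + 1 + 1 = 6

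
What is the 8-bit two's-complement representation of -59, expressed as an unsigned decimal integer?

59 in 8 bits: 00111011
Invert: 11000100
Add 1:  11000101 = 197
(Check: 2^8 - 59 = 256 - 59 = 197.)

197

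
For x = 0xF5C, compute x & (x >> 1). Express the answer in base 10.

1804

x = 111101011100 = 3932
x>>1 = 011110101110
AND  = 011100001100 = 1804
(x & (x >> 1) has a 1 wherever x has two consecutive 1 bits.)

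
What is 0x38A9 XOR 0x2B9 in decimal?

0x38A9 = 11100010101001
0x2B9 = 00001010111001
XOR → 11101000010000 = 14864

14864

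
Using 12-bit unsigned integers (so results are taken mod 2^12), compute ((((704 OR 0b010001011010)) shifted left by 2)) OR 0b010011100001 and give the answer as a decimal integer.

704 = 001011000000
0b010001011010 = 010001011010
→ OR → 011011011010 = 1754
→ shifted left by 2 (mod 2^12) → 101101101000 = 2920
0b010011100001 = 010011100001
→ OR → 111111101001 = 4073

4073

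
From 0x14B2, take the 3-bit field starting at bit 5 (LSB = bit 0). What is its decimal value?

v = 1010010110010
Shift right by 5: 10100101
Mask low 3 bits: 101 = 5

5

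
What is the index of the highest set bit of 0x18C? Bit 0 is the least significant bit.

8

0x18C = 110001100
The topmost 1 is at position 8 (since 2^8 = 256 ≤ 396 < 512).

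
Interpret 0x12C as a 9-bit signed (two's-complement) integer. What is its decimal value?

-212

pattern = 100101100 (MSB is 1 ⇒ negative)
Invert: 011010011, add 1 → 011010100 = 212, so the value is -212.
(Equivalently: 300 - 2^9 = 300 - 512 = -212.)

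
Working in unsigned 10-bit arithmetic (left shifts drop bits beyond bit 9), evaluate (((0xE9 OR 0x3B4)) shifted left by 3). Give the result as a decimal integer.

0xE9 = 0011101001
0x3B4 = 1110110100
→ OR → 1111111101 = 1021
→ shifted left by 3 (mod 2^10) → 1111101000 = 1000

1000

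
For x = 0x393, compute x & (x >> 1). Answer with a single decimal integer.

385

x = 1110010011 = 915
x>>1 = 0111001001
AND  = 0110000001 = 385
(x & (x >> 1) has a 1 wherever x has two consecutive 1 bits.)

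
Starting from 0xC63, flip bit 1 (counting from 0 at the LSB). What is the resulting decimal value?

3169

x = 110001100011
bit 1 is currently 1; toggle it via x ^ (1 << 1) = x ^ 2
→ 110001100001 = 3169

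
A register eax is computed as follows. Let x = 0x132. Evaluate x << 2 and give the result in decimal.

1224

0x132 = 00100110010
shift left by 2 → 10011001000 = 1224
(equivalently, 306 × 2^2 = 306 × 4)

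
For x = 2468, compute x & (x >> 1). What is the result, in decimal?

x = 100110100100 = 2468
x>>1 = 010011010010
AND  = 000010000000 = 128
(x & (x >> 1) has a 1 wherever x has two consecutive 1 bits.)

128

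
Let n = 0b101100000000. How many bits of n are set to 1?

3

n = 101100000000
Count the 1s: 1 + 1 + 1 = 3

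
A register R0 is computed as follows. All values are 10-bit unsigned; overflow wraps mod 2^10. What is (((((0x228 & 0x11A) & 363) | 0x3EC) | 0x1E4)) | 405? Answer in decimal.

0x228 = 1000101000
0x11A = 0100011010
→ & → 0000001000 = 8
363 = 0101101011
→ & → 0000001000 = 8
0x3EC = 1111101100
→ | → 1111101100 = 1004
0x1E4 = 0111100100
→ | → 1111101100 = 1004
405 = 0110010101
→ | → 1111111101 = 1021

1021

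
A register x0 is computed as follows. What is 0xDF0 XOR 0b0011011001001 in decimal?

0xDF0 = 110111110000
b = 011011001001
XOR → 101100111001 = 2873

2873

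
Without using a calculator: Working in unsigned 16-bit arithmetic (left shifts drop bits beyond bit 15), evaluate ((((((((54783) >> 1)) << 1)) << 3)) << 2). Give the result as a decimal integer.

49088

54783 = 1101010111111111
→ >> 1 → 0110101011111111 = 27391
→ << 1 (mod 2^16) → 1101010111111110 = 54782
→ << 3 (mod 2^16) → 1010111111110000 = 45040
→ << 2 (mod 2^16) → 1011111111000000 = 49088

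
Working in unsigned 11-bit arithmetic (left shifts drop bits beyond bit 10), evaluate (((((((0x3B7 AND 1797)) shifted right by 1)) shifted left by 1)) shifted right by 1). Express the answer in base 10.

0x3B7 = 01110110111
1797 = 11100000101
→ AND → 01100000101 = 773
→ shifted right by 1 → 00110000010 = 386
→ shifted left by 1 (mod 2^11) → 01100000100 = 772
→ shifted right by 1 → 00110000010 = 386

386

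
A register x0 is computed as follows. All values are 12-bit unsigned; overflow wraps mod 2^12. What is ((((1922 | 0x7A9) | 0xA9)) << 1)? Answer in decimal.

3926

1922 = 011110000010
0x7A9 = 011110101001
→ | → 011110101011 = 1963
0xA9 = 000010101001
→ | → 011110101011 = 1963
→ << 1 (mod 2^12) → 111101010110 = 3926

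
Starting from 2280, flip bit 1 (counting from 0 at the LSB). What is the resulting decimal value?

2282

x = 100011101000
bit 1 is currently 0; toggle it via x ^ (1 << 1) = x ^ 2
→ 100011101010 = 2282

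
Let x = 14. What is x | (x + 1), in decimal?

15

x = 1110 = 14
x + 1 = 1111
OR    = 1111 = 15
(x | (x + 1) sets the lowest cleared bit.)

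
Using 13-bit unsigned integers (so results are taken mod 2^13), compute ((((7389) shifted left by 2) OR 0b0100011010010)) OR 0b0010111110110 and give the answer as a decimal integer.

7389 = 1110011011101
→ shifted left by 2 (mod 2^13) → 1001101110100 = 4980
0b0100011010010 = 0100011010010
→ OR → 1101111110110 = 7158
0b0010111110110 = 0010111110110
→ OR → 1111111110110 = 8182

8182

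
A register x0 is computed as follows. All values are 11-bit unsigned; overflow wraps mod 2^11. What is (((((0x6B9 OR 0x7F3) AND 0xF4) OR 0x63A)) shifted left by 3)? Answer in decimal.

0x6B9 = 11010111001
0x7F3 = 11111110011
→ OR → 11111111011 = 2043
0xF4 = 00011110100
→ AND → 00011110000 = 240
0x63A = 11000111010
→ OR → 11011111010 = 1786
→ shifted left by 3 (mod 2^11) → 11111010000 = 2000

2000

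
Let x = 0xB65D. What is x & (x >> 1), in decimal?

4620

x = 1011011001011101 = 46685
x>>1 = 0101101100101110
AND  = 0001001000001100 = 4620
(x & (x >> 1) has a 1 wherever x has two consecutive 1 bits.)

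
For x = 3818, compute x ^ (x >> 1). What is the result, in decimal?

2463

x = 111011101010 = 3818
x>>1 = 011101110101
XOR  = 100110011111 = 2463
(x ^ (x >> 1) gives the standard binary-reflected Gray code of x.)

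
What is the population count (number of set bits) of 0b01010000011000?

n = 1010000011000
Count the 1s: 1 + 1 + 1 + 1 = 4

4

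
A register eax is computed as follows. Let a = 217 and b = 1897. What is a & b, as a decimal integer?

217 = 00011011001
1897 = 11101101001
AND → 00001001001 = 73

73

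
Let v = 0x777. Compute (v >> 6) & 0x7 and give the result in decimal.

v = 11101110111
Shift right by 6: 11101
Mask low 3 bits: 101 = 5

5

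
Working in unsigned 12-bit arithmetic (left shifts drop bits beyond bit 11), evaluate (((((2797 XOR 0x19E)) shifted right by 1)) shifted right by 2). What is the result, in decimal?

366

2797 = 101011101101
0x19E = 000110011110
→ XOR → 101101110011 = 2931
→ shifted right by 1 → 010110111001 = 1465
→ shifted right by 2 → 000101101110 = 366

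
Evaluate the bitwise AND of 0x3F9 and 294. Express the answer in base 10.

0x3F9 = 1111111001
294 = 0100100110
AND → 0100100000 = 288

288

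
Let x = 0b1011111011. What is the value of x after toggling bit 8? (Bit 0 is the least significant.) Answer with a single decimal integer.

1019

x = 1011111011
bit 8 is currently 0; toggle it via x ^ (1 << 8) = x ^ 256
→ 1111111011 = 1019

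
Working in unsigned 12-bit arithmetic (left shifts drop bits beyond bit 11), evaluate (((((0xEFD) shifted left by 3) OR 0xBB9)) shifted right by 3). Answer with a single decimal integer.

511

0xEFD = 111011111101
→ shifted left by 3 (mod 2^12) → 011111101000 = 2024
0xBB9 = 101110111001
→ OR → 111111111001 = 4089
→ shifted right by 3 → 000111111111 = 511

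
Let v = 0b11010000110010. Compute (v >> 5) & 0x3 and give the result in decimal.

v = 11010000110010
Shift right by 5: 110100001
Mask low 2 bits: 01 = 1

1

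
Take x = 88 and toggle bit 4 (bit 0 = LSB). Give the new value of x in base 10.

72

x = 00001011000
bit 4 is currently 1; toggle it via x ^ (1 << 4) = x ^ 16
→ 00001001000 = 72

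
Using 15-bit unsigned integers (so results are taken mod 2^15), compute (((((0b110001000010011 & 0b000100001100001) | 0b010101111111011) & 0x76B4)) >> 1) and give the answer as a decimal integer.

0b110001000010011 = 110001000010011
0b000100001100001 = 000100001100001
→ & → 000000000000001 = 1
0b010101111111011 = 010101111111011
→ | → 010101111111011 = 11259
0x76B4 = 111011010110100
→ & → 010001010110000 = 8880
→ >> 1 → 001000101011000 = 4440

4440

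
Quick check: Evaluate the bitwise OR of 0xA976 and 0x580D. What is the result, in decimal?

0xA976 = 1010100101110110
0x580D = 0101100000001101
 OR → 1111100101111111 = 63871

63871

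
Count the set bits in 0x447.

5

0x447 = 10001000111
Count the 1s: 1 + 1 + 1 + 1 + 1 = 5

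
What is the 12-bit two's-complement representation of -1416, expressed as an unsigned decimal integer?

1416 in 12 bits: 010110001000
Invert: 101001110111
Add 1:  101001111000 = 2680
(Check: 2^12 - 1416 = 4096 - 1416 = 2680.)

2680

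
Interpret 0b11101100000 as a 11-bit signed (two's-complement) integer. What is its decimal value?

pattern = 11101100000 (MSB is 1 ⇒ negative)
Invert: 00010011111, add 1 → 00010100000 = 160, so the value is -160.
(Equivalently: 1888 - 2^11 = 1888 - 2048 = -160.)

-160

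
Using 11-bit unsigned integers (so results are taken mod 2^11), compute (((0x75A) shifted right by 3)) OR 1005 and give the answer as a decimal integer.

1007

0x75A = 11101011010
→ shifted right by 3 → 00011101011 = 235
1005 = 01111101101
→ OR → 01111101111 = 1007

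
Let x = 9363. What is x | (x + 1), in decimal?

9367

x = 10010010010011 = 9363
x + 1 = 10010010010100
OR    = 10010010010111 = 9367
(x | (x + 1) sets the lowest cleared bit.)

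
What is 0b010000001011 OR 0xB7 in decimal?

1215

a = 10000001011
0xB7 = 00010110111
 OR → 10010111111 = 1215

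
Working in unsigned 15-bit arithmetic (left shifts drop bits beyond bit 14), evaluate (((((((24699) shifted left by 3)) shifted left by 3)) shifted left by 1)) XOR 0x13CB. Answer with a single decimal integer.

11851

24699 = 110000001111011
→ shifted left by 3 (mod 2^15) → 000001111011000 = 984
→ shifted left by 3 (mod 2^15) → 001111011000000 = 7872
→ shifted left by 1 (mod 2^15) → 011110110000000 = 15744
0x13CB = 001001111001011
→ XOR → 010111001001011 = 11851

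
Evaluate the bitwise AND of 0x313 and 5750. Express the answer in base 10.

0x313 = 0001100010011
5750 = 1011001110110
AND → 0001000010010 = 530

530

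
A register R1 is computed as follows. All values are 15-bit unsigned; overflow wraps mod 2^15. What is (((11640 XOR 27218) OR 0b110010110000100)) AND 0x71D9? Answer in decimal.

11640 = 010110101111000
27218 = 110101001010010
→ XOR → 100011100101010 = 18218
0b110010110000100 = 110010110000100
→ OR → 110011110101110 = 26542
0x71D9 = 111000111011001
→ AND → 110000110001000 = 24968

24968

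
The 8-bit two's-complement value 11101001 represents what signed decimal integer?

-23

pattern = 11101001 (MSB is 1 ⇒ negative)
Invert: 00010110, add 1 → 00010111 = 23, so the value is -23.
(Equivalently: 233 - 2^8 = 233 - 256 = -23.)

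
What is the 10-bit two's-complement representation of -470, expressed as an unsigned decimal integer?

554

470 in 10 bits: 0111010110
Invert: 1000101001
Add 1:  1000101010 = 554
(Check: 2^10 - 470 = 1024 - 470 = 554.)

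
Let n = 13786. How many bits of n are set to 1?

13786 = 11010111011010
Count the 1s: 1 + 1 + 1 + 1 + 1 + 1 + 1 + 1 + 1 = 9

9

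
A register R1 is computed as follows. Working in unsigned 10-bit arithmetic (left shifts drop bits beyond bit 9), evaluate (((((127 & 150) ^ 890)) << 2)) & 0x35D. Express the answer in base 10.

127 = 0001111111
150 = 0010010110
→ & → 0000010110 = 22
890 = 1101111010
→ ^ → 1101101100 = 876
→ << 2 (mod 2^10) → 0110110000 = 432
0x35D = 1101011101
→ & → 0100010000 = 272

272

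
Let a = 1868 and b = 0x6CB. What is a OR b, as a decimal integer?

1868 = 11101001100
0x6CB = 11011001011
 OR → 11111001111 = 1999

1999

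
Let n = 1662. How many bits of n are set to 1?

1662 = 11001111110
Count the 1s: 1 + 1 + 1 + 1 + 1 + 1 + 1 + 1 = 8

8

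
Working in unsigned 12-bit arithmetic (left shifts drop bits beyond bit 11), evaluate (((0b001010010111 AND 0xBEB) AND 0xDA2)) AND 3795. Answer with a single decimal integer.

0b001010010111 = 001010010111
0xBEB = 101111101011
→ AND → 001010000011 = 643
0xDA2 = 110110100010
→ AND → 000010000010 = 130
3795 = 111011010011
→ AND → 000010000010 = 130

130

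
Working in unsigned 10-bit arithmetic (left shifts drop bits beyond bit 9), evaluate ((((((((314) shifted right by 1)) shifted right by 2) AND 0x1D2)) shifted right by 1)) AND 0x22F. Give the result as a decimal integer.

1

314 = 0100111010
→ shifted right by 1 → 0010011101 = 157
→ shifted right by 2 → 0000100111 = 39
0x1D2 = 0111010010
→ AND → 0000000010 = 2
→ shifted right by 1 → 0000000001 = 1
0x22F = 1000101111
→ AND → 0000000001 = 1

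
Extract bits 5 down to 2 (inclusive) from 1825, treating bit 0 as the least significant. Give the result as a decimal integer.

8

v = 11100100001
Shift right by 2: 111001000
Mask low 4 bits: 1000 = 8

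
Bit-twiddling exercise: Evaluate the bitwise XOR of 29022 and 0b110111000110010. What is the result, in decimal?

29022 = 111000101011110
b = 110111000110010
XOR → 001111101101100 = 8044

8044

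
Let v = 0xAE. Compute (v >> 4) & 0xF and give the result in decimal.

v = 010101110
Shift right by 4: 01010
Mask low 4 bits: 1010 = 10

10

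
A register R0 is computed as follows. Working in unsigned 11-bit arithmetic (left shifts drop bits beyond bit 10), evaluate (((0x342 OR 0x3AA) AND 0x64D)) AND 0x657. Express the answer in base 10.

576

0x342 = 01101000010
0x3AA = 01110101010
→ OR → 01111101010 = 1002
0x64D = 11001001101
→ AND → 01001001000 = 584
0x657 = 11001010111
→ AND → 01001000000 = 576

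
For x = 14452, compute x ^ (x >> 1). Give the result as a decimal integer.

9294

x = 11100001110100 = 14452
x>>1 = 01110000111010
XOR  = 10010001001110 = 9294
(x ^ (x >> 1) gives the standard binary-reflected Gray code of x.)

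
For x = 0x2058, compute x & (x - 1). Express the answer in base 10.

8272

x = 10000001011000 = 8280
x - 1 = 10000001010111
AND   = 10000001010000 = 8272
(x & (x - 1) clears the lowest set bit of x.)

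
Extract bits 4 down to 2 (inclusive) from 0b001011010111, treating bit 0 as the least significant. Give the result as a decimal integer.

v = 001011010111
Shift right by 2: 0010110101
Mask low 3 bits: 101 = 5

5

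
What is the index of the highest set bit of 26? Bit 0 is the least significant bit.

26 = 11010
The topmost 1 is at position 4 (since 2^4 = 16 ≤ 26 < 32).

4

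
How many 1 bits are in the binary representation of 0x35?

0x35 = 110101
Count the 1s: 1 + 1 + 1 + 1 = 4

4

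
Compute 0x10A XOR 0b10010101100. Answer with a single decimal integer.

1446

0x10A = 00100001010
b = 10010101100
XOR → 10110100110 = 1446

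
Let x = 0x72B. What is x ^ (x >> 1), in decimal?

1214

x = 11100101011 = 1835
x>>1 = 01110010101
XOR  = 10010111110 = 1214
(x ^ (x >> 1) gives the standard binary-reflected Gray code of x.)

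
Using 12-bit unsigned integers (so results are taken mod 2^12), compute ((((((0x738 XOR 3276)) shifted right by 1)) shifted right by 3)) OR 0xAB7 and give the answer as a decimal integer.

2751

0x738 = 011100111000
3276 = 110011001100
→ XOR → 101111110100 = 3060
→ shifted right by 1 → 010111111010 = 1530
→ shifted right by 3 → 000010111111 = 191
0xAB7 = 101010110111
→ OR → 101010111111 = 2751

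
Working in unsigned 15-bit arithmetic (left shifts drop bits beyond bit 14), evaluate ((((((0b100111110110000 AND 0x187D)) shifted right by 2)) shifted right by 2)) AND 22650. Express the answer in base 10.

2

0b100111110110000 = 100111110110000
0x187D = 001100001111101
→ AND → 000100000110000 = 2096
→ shifted right by 2 → 000001000001100 = 524
→ shifted right by 2 → 000000010000011 = 131
22650 = 101100001111010
→ AND → 000000000000010 = 2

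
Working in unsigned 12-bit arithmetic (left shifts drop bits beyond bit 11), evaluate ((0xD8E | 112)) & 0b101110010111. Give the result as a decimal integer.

0xD8E = 110110001110
112 = 000001110000
→ | → 110111111110 = 3582
0b101110010111 = 101110010111
→ & → 100110010110 = 2454

2454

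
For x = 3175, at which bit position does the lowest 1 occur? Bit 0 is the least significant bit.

3175 = 110001100111
Trailing zeros: 0, so the lowest set bit is bit 0 (value 1).

0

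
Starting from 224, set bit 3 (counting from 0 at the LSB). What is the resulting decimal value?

232

x = 0011100000
bit 3 is currently 0; set it via x | (1 << 3) = x | 8
→ 0011101000 = 232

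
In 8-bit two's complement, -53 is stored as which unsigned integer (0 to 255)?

53 in 8 bits: 00110101
Invert: 11001010
Add 1:  11001011 = 203
(Check: 2^8 - 53 = 256 - 53 = 203.)

203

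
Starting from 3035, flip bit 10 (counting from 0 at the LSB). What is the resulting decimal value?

4059

x = 0101111011011
bit 10 is currently 0; toggle it via x ^ (1 << 10) = x ^ 1024
→ 0111111011011 = 4059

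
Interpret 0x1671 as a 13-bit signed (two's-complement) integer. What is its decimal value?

-2447

pattern = 1011001110001 (MSB is 1 ⇒ negative)
Invert: 0100110001110, add 1 → 0100110001111 = 2447, so the value is -2447.
(Equivalently: 5745 - 2^13 = 5745 - 8192 = -2447.)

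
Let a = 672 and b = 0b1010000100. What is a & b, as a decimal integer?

672 = 1010100000
b = 1010000100
AND → 1010000000 = 640

640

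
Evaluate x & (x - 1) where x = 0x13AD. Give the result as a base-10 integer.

x = 1001110101101 = 5037
x - 1 = 1001110101100
AND   = 1001110101100 = 5036
(x & (x - 1) clears the lowest set bit of x.)

5036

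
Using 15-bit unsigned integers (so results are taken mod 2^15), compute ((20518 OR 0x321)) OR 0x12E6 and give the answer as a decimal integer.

21479

20518 = 101000000100110
0x321 = 000001100100001
→ OR → 101001100100111 = 21287
0x12E6 = 001001011100110
→ OR → 101001111100111 = 21479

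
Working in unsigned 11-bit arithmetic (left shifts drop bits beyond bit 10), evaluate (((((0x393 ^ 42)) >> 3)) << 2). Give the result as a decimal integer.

0x393 = 01110010011
42 = 00000101010
→ ^ → 01110111001 = 953
→ >> 3 → 00001110111 = 119
→ << 2 (mod 2^11) → 00111011100 = 476

476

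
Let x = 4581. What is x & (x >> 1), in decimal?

x = 1000111100101 = 4581
x>>1 = 0100011110010
AND  = 0000011100000 = 224
(x & (x >> 1) has a 1 wherever x has two consecutive 1 bits.)

224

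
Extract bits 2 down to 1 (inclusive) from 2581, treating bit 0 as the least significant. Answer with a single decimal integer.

v = 101000010101
Shift right by 1: 10100001010
Mask low 2 bits: 10 = 2

2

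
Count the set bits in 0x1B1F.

0x1B1F = 1101100011111
Count the 1s: 1 + 1 + 1 + 1 + 1 + 1 + 1 + 1 + 1 = 9

9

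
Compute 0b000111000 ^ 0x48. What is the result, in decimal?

a = 0111000
0x48 = 1001000
XOR → 1110000 = 112

112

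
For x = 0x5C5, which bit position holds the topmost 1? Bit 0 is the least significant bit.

10

0x5C5 = 10111000101
The topmost 1 is at position 10 (since 2^10 = 1024 ≤ 1477 < 2048).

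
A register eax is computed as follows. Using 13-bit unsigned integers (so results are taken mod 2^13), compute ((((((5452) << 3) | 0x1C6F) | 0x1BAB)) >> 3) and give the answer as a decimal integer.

5452 = 1010101001100
→ << 3 (mod 2^13) → 0101001100000 = 2656
0x1C6F = 1110001101111
→ | → 1111001101111 = 7791
0x1BAB = 1101110101011
→ | → 1111111101111 = 8175
→ >> 3 → 0001111111101 = 1021

1021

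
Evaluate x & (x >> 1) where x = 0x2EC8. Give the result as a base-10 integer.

1600

x = 10111011001000 = 11976
x>>1 = 01011101100100
AND  = 00011001000000 = 1600
(x & (x >> 1) has a 1 wherever x has two consecutive 1 bits.)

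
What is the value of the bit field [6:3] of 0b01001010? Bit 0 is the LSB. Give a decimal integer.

v = 01001010
Shift right by 3: 01001
Mask low 4 bits: 1001 = 9

9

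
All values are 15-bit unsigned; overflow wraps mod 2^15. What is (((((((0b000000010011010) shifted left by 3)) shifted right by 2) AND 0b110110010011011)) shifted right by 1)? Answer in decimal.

0b000000010011010 = 000000010011010
→ shifted left by 3 (mod 2^15) → 000010011010000 = 1232
→ shifted right by 2 → 000000100110100 = 308
0b110110010011011 = 110110010011011
→ AND → 000000000010000 = 16
→ shifted right by 1 → 000000000001000 = 8

8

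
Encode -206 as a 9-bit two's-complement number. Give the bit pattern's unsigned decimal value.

306

206 in 9 bits: 011001110
Invert: 100110001
Add 1:  100110010 = 306
(Check: 2^9 - 206 = 512 - 206 = 306.)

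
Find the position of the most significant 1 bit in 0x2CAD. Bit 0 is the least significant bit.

13

0x2CAD = 10110010101101
The topmost 1 is at position 13 (since 2^13 = 8192 ≤ 11437 < 16384).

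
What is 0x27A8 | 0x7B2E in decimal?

32686

0x27A8 = 010011110101000
0x7B2E = 111101100101110
 OR → 111111110101110 = 32686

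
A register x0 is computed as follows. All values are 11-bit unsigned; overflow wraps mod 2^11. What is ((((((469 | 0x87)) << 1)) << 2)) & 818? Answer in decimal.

469 = 00111010101
0x87 = 00010000111
→ | → 00111010111 = 471
→ << 1 (mod 2^11) → 01110101110 = 942
→ << 2 (mod 2^11) → 11010111000 = 1720
818 = 01100110010
→ & → 01000110000 = 560

560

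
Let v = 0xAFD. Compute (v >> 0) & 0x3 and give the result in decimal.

v = 00101011111101
Shift right by 0: 00101011111101
Mask low 2 bits: 01 = 1

1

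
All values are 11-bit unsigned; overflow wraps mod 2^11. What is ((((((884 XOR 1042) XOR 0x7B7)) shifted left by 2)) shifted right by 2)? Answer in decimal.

884 = 01101110100
1042 = 10000010010
→ XOR → 11101100110 = 1894
0x7B7 = 11110110111
→ XOR → 00011010001 = 209
→ shifted left by 2 (mod 2^11) → 01101000100 = 836
→ shifted right by 2 → 00011010001 = 209

209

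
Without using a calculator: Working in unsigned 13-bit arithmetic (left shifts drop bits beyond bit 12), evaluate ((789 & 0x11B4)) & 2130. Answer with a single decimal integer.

16

789 = 0001100010101
0x11B4 = 1000110110100
→ & → 0000100010100 = 276
2130 = 0100001010010
→ & → 0000000010000 = 16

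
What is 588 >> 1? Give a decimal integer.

588 = 1001001100
shift right by 1 → 0100100110 = 294
(equivalently, floor(588 / 2))

294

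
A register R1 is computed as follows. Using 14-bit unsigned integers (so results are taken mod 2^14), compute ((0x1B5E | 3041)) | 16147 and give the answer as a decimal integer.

0x1B5E = 01101101011110
3041 = 00101111100001
→ | → 01101111111111 = 7167
16147 = 11111100010011
→ | → 11111111111111 = 16383

16383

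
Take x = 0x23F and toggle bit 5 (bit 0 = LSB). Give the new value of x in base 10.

543

x = 1000111111
bit 5 is currently 1; toggle it via x ^ (1 << 5) = x ^ 32
→ 1000011111 = 543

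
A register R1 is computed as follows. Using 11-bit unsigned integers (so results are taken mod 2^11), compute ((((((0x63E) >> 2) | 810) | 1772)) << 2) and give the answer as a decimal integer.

1980

0x63E = 11000111110
→ >> 2 → 00110001111 = 399
810 = 01100101010
→ | → 01110101111 = 943
1772 = 11011101100
→ | → 11111101111 = 2031
→ << 2 (mod 2^11) → 11110111100 = 1980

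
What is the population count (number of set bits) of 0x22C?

4

0x22C = 1000101100
Count the 1s: 1 + 1 + 1 + 1 = 4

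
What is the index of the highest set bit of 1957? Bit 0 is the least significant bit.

1957 = 11110100101
The topmost 1 is at position 10 (since 2^10 = 1024 ≤ 1957 < 2048).

10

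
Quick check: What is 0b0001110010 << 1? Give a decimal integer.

228

x = 01110010
shift left by 1 → 11100100 = 228
(equivalently, 114 × 2^1 = 114 × 2)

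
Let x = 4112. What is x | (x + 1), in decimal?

4113

x = 1000000010000 = 4112
x + 1 = 1000000010001
OR    = 1000000010001 = 4113
(x | (x + 1) sets the lowest cleared bit.)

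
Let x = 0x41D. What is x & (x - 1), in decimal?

x = 10000011101 = 1053
x - 1 = 10000011100
AND   = 10000011100 = 1052
(x & (x - 1) clears the lowest set bit of x.)

1052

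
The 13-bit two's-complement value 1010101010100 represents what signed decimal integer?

-2732

pattern = 1010101010100 (MSB is 1 ⇒ negative)
Invert: 0101010101011, add 1 → 0101010101100 = 2732, so the value is -2732.
(Equivalently: 5460 - 2^13 = 5460 - 8192 = -2732.)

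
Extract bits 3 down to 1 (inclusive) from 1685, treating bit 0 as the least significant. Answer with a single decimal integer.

v = 011010010101
Shift right by 1: 01101001010
Mask low 3 bits: 010 = 2

2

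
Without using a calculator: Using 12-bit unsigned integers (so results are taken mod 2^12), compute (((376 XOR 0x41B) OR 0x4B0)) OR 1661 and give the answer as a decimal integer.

376 = 000101111000
0x41B = 010000011011
→ XOR → 010101100011 = 1379
0x4B0 = 010010110000
→ OR → 010111110011 = 1523
1661 = 011001111101
→ OR → 011111111111 = 2047

2047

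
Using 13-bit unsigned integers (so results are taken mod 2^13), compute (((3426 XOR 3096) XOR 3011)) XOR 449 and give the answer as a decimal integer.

2936

3426 = 0110101100010
3096 = 0110000011000
→ XOR → 0000101111010 = 378
3011 = 0101111000011
→ XOR → 0101010111001 = 2745
449 = 0000111000001
→ XOR → 0101101111000 = 2936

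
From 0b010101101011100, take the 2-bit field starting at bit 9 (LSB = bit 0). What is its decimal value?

1

v = 010101101011100
Shift right by 9: 010101
Mask low 2 bits: 01 = 1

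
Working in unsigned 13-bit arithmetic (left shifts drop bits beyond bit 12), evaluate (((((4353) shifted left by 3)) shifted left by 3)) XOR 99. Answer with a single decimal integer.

4353 = 1000100000001
→ shifted left by 3 (mod 2^13) → 0100000001000 = 2056
→ shifted left by 3 (mod 2^13) → 0000001000000 = 64
99 = 0000001100011
→ XOR → 0000000100011 = 35

35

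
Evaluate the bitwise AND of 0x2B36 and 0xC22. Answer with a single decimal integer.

2082

0x2B36 = 10101100110110
0xC22 = 00110000100010
AND → 00100000100010 = 2082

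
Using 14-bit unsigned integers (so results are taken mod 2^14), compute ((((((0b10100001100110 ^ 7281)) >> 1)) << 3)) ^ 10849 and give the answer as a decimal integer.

14905

0b10100001100110 = 10100001100110
7281 = 01110001110001
→ ^ → 11010000010111 = 13335
→ >> 1 → 01101000001011 = 6667
→ << 3 (mod 2^14) → 01000001011000 = 4184
10849 = 10101001100001
→ ^ → 11101000111001 = 14905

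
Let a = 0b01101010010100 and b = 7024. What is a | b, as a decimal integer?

a = 1101010010100
7024 = 1101101110000
 OR → 1101111110100 = 7156

7156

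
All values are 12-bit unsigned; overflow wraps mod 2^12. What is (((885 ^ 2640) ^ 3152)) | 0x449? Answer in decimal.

885 = 001101110101
2640 = 101001010000
→ ^ → 100100100101 = 2341
3152 = 110001010000
→ ^ → 010101110101 = 1397
0x449 = 010001001001
→ | → 010101111101 = 1405

1405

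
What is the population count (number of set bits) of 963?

6

963 = 1111000011
Count the 1s: 1 + 1 + 1 + 1 + 1 + 1 = 6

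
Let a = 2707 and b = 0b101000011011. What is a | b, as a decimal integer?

2707 = 101010010011
b = 101000011011
 OR → 101010011011 = 2715

2715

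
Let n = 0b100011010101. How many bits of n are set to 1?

n = 100011010101
Count the 1s: 1 + 1 + 1 + 1 + 1 + 1 = 6

6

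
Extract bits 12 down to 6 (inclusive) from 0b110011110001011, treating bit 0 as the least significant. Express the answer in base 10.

30

v = 110011110001011
Shift right by 6: 110011110
Mask low 7 bits: 0011110 = 30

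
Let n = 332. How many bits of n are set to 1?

332 = 101001100
Count the 1s: 1 + 1 + 1 + 1 = 4

4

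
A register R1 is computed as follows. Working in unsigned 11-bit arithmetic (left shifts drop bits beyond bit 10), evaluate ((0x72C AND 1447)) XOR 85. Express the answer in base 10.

1393

0x72C = 11100101100
1447 = 10110100111
→ AND → 10100100100 = 1316
85 = 00001010101
→ XOR → 10101110001 = 1393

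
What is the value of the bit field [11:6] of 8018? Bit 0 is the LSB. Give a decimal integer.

v = 1111101010010
Shift right by 6: 1111101
Mask low 6 bits: 111101 = 61

61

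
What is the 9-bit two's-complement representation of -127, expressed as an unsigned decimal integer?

385

127 in 9 bits: 001111111
Invert: 110000000
Add 1:  110000001 = 385
(Check: 2^9 - 127 = 512 - 127 = 385.)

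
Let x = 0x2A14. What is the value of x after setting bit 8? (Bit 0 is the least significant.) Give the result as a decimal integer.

x = 10101000010100
bit 8 is currently 0; set it via x | (1 << 8) = x | 256
→ 10101100010100 = 11028

11028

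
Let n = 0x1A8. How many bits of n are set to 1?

0x1A8 = 110101000
Count the 1s: 1 + 1 + 1 + 1 = 4

4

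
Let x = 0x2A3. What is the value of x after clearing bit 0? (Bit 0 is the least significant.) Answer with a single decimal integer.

674

x = 01010100011
bit 0 is currently 1; clear it via x & ~(1 << 0) = x & ~1
→ 01010100010 = 674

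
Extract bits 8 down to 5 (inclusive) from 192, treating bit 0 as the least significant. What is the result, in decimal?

v = 011000000
Shift right by 5: 0110
Mask low 4 bits: 0110 = 6

6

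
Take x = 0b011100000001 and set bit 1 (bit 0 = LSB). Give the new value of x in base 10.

x = 011100000001
bit 1 is currently 0; set it via x | (1 << 1) = x | 2
→ 011100000011 = 1795

1795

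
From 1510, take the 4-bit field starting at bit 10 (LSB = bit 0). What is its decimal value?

v = 00010111100110
Shift right by 10: 0001
Mask low 4 bits: 0001 = 1

1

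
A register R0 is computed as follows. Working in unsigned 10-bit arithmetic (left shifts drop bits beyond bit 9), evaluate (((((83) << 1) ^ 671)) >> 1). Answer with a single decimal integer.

284

83 = 0001010011
→ << 1 (mod 2^10) → 0010100110 = 166
671 = 1010011111
→ ^ → 1000111001 = 569
→ >> 1 → 0100011100 = 284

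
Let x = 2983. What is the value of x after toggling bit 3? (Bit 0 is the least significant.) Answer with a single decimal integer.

x = 101110100111
bit 3 is currently 0; toggle it via x ^ (1 << 3) = x ^ 8
→ 101110101111 = 2991

2991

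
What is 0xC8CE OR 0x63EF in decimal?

0xC8CE = 1100100011001110
0x63EF = 0110001111101111
 OR → 1110101111101111 = 60399

60399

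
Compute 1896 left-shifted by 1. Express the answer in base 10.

1896 = 011101101000
shift left by 1 → 111011010000 = 3792
(equivalently, 1896 × 2^1 = 1896 × 2)

3792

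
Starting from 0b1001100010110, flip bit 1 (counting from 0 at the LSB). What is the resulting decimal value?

4884

x = 1001100010110
bit 1 is currently 1; toggle it via x ^ (1 << 1) = x ^ 2
→ 1001100010100 = 4884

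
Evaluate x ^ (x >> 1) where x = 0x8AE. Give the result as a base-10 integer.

3321

x = 100010101110 = 2222
x>>1 = 010001010111
XOR  = 110011111001 = 3321
(x ^ (x >> 1) gives the standard binary-reflected Gray code of x.)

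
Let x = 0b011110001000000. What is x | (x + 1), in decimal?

x = 11110001000000 = 15424
x + 1 = 11110001000001
OR    = 11110001000001 = 15425
(x | (x + 1) sets the lowest cleared bit.)

15425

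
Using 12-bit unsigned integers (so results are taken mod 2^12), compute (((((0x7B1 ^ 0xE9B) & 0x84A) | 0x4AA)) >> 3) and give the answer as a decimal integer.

405

0x7B1 = 011110110001
0xE9B = 111010011011
→ ^ → 100100101010 = 2346
0x84A = 100001001010
→ & → 100000001010 = 2058
0x4AA = 010010101010
→ | → 110010101010 = 3242
→ >> 3 → 000110010101 = 405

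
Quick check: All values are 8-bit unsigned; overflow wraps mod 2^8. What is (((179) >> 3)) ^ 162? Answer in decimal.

179 = 10110011
→ >> 3 → 00010110 = 22
162 = 10100010
→ ^ → 10110100 = 180

180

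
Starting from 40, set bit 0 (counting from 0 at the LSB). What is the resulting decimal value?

41

x = 000101000
bit 0 is currently 0; set it via x | (1 << 0) = x | 1
→ 000101001 = 41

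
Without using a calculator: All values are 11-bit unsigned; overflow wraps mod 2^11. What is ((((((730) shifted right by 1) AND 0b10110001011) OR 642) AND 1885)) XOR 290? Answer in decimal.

730 = 01011011010
→ shifted right by 1 → 00101101101 = 365
0b10110001011 = 10110001011
→ AND → 00100001001 = 265
642 = 01010000010
→ OR → 01110001011 = 907
1885 = 11101011101
→ AND → 01100001001 = 777
290 = 00100100010
→ XOR → 01000101011 = 555

555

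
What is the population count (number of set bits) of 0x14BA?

0x14BA = 1010010111010
Count the 1s: 1 + 1 + 1 + 1 + 1 + 1 + 1 = 7

7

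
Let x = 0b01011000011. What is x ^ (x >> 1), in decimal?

x = 1011000011 = 707
x>>1 = 0101100001
XOR  = 1110100010 = 930
(x ^ (x >> 1) gives the standard binary-reflected Gray code of x.)

930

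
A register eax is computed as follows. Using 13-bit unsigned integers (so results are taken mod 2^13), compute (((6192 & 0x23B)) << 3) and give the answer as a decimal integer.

6192 = 1100000110000
0x23B = 0001000111011
→ & → 0000000110000 = 48
→ << 3 (mod 2^13) → 0000110000000 = 384

384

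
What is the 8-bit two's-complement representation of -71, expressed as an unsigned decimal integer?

185

71 in 8 bits: 01000111
Invert: 10111000
Add 1:  10111001 = 185
(Check: 2^8 - 71 = 256 - 71 = 185.)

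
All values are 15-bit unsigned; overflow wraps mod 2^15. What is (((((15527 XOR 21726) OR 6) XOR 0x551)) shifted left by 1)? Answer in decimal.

15527 = 011110010100111
21726 = 101010011011110
→ XOR → 110100001111001 = 26745
6 = 000000000000110
→ OR → 110100001111111 = 26751
0x551 = 000010101010001
→ XOR → 110110100101110 = 27950
→ shifted left by 1 (mod 2^15) → 101101001011100 = 23132

23132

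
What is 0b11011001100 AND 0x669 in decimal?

1608

a = 11011001100
0x669 = 11001101001
AND → 11001001000 = 1608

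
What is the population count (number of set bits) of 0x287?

0x287 = 1010000111
Count the 1s: 1 + 1 + 1 + 1 + 1 = 5

5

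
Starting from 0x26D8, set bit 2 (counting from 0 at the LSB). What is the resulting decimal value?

x = 10011011011000
bit 2 is currently 0; set it via x | (1 << 2) = x | 4
→ 10011011011100 = 9948

9948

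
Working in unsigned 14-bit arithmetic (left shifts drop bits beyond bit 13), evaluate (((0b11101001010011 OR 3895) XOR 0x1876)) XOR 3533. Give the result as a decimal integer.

10956

0b11101001010011 = 11101001010011
3895 = 00111100110111
→ OR → 11111101110111 = 16247
0x1876 = 01100001110110
→ XOR → 10011100000001 = 9985
3533 = 00110111001101
→ XOR → 10101011001100 = 10956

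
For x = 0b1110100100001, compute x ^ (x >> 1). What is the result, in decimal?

5041

x = 1110100100001 = 7457
x>>1 = 0111010010000
XOR  = 1001110110001 = 5041
(x ^ (x >> 1) gives the standard binary-reflected Gray code of x.)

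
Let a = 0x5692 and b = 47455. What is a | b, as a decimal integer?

65503

0x5692 = 0101011010010010
47455 = 1011100101011111
 OR → 1111111111011111 = 65503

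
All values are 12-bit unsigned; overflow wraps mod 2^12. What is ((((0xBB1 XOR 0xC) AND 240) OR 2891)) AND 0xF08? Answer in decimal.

0xBB1 = 101110110001
0xC = 000000001100
→ XOR → 101110111101 = 3005
240 = 000011110000
→ AND → 000010110000 = 176
2891 = 101101001011
→ OR → 101111111011 = 3067
0xF08 = 111100001000
→ AND → 101100001000 = 2824

2824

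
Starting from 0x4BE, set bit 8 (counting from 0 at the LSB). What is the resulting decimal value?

1470

x = 000010010111110
bit 8 is currently 0; set it via x | (1 << 8) = x | 256
→ 000010110111110 = 1470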